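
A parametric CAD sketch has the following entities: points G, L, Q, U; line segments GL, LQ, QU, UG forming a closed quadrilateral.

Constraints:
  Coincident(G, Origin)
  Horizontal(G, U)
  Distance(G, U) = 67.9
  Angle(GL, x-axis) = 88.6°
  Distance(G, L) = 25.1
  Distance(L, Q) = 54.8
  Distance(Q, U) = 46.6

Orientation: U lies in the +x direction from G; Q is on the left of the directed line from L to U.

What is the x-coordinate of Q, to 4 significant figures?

52.11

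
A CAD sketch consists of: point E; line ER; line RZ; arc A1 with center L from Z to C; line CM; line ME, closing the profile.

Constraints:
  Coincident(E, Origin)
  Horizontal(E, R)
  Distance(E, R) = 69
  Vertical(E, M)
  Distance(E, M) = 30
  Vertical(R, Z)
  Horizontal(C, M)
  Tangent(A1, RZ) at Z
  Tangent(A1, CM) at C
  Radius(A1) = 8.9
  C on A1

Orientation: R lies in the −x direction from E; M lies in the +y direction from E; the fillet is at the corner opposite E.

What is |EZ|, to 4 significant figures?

72.15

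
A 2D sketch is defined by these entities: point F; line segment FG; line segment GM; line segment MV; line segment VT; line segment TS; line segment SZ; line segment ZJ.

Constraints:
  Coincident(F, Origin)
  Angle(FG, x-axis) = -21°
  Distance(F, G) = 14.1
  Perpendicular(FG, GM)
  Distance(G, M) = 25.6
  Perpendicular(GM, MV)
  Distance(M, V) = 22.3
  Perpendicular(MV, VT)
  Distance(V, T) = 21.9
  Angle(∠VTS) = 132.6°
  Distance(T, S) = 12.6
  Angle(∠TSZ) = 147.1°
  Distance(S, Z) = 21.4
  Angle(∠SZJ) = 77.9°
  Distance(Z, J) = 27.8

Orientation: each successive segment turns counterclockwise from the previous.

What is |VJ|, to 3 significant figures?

29.9

F is at the origin; FG runs at -21.0° with length 14.1, so G = (13.2, -5.05). FG ⟂ GM, so GM runs at 69.0°; with |GM| = 25.6, M = (22.3, 18.8). GM ⟂ MV, so MV runs at 159°; with |MV| = 22.3, V = (1.52, 26.8). The perpendicularity gives VT at right angles to MV, so VT runs at -111°; with |VT| = 21.9, T = (-6.33, 6.39). ∠VTS = 132.6° gives TS at -63.6° from the x-axis; with |TS| = 12.6, S = (-0.727, -4.89). ∠TSZ = 147.1° gives SZ at -30.7° from the x-axis; with |SZ| = 21.4, Z = (17.7, -15.8). ∠SZJ = 77.9° gives ZJ at 71.4° from the x-axis; with |ZJ| = 27.8, J = (26.5, 10.5). Then |VJ| = |J − V| = 29.9.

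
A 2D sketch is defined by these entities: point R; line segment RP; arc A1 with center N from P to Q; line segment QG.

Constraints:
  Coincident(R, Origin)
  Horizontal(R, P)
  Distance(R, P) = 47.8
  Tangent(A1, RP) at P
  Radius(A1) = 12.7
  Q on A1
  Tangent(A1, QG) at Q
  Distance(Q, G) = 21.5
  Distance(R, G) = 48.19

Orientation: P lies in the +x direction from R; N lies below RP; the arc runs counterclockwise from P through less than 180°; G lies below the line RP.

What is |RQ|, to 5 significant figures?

37.191

Checks: |NQ| = 12.70 ✓; ∠(NQ, QG) = 90.00° ✓; |QG| = 21.50 ✓; |RG| = 48.19 ✓.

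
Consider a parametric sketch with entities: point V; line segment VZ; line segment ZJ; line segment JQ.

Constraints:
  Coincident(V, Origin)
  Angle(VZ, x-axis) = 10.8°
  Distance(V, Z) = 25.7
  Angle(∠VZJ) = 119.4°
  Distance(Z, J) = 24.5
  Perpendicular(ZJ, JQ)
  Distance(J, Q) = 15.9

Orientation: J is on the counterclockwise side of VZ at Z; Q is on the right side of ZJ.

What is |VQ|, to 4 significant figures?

53.33

V is at the origin; VZ runs at 10.8° with length 25.7, so Z = 25.7·(cos 10.8°, sin 10.8°) = (25.24, 4.816). ∠VZJ = 119.4°, so ZJ runs at 10.8° + (180° − 119.4°) = 71.40° from the x-axis; with |ZJ| = 24.5, J = Z + 24.5·(cos 71.40°, sin 71.40°) = (33.06, 28.04). The perpendicularity gives JQ at right angles to ZJ; with |JQ| = 15.9 on the right of ZJ, Q = J + 15.9·(0.9478, -0.3190) = (48.13, 22.96). Then |VQ| = |Q − V| = 53.33.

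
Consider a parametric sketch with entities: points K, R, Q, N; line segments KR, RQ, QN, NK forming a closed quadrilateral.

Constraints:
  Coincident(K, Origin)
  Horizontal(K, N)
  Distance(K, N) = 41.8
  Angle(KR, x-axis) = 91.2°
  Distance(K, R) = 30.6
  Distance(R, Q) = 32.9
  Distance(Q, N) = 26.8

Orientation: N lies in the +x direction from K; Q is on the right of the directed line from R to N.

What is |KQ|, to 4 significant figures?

15.15

Checks: |RQ| = 32.90 ✓; |QN| = 26.80 ✓.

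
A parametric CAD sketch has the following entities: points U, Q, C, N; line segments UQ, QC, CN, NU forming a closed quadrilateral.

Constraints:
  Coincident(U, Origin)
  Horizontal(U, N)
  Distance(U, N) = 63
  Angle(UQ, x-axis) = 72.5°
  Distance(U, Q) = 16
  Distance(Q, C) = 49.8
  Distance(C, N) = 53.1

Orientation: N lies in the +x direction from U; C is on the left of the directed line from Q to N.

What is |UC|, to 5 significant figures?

64.116

Checks: U = (0.00, 0.00) ✓; |QC| = 49.80 ✓; |CN| = 53.10 ✓.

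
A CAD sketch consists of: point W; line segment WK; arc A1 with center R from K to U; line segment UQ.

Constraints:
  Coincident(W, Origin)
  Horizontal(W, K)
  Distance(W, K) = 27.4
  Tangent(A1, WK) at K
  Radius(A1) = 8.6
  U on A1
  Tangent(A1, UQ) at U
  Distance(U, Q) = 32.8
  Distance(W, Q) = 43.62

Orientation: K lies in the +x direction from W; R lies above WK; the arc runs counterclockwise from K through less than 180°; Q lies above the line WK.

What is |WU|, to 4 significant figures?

37.03

Checks: |RU| = 8.600 ✓; ∠(RU, UQ) = 90.00° ✓; |UQ| = 32.80 ✓; |WQ| = 43.62 ✓.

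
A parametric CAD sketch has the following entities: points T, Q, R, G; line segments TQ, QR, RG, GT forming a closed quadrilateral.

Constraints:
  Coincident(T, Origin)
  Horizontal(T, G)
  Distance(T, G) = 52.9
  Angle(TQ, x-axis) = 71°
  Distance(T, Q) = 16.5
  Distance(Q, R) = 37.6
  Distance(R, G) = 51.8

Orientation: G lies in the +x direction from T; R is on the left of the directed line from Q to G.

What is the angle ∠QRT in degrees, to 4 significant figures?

5.556°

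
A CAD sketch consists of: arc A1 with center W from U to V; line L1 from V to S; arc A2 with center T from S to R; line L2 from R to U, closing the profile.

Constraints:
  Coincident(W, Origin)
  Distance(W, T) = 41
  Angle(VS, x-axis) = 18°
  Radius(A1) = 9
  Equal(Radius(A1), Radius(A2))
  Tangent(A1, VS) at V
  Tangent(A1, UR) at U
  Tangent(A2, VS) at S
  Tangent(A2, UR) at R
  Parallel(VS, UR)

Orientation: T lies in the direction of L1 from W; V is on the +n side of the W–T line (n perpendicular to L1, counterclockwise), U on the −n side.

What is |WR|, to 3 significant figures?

42.0

Tangency of A1 to both parallel lines with radius 9.0 puts V and U at W ± 9.0·n: V = (-2.78, 8.56), U = (2.78, -8.56). Equal radii place S and R the same way about T: S = T + 9.0·n = (36.2, 21.2), R = T − 9.0·n = (41.8, 4.11). Then |WR| = |R − W| = 42.0.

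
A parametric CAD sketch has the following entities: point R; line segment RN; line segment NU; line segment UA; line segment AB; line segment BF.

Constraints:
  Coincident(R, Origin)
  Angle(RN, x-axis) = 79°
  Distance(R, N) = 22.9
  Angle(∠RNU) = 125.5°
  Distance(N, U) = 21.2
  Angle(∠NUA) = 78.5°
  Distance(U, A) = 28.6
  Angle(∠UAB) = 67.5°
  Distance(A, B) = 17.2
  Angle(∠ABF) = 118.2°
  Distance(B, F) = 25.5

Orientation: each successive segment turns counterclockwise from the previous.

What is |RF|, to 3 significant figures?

30.8

R is at the origin; RN runs at 79.0° with length 22.9, so N = (4.37, 22.5). ∠RNU = 125.5° gives NU at 134° from the x-axis; with |NU| = 21.2, U = (-10.2, 37.9). ∠NUA = 78.5° gives UA at -125° from the x-axis; with |UA| = 28.6, A = (-26.6, 14.4). ∠UAB = 67.5° gives AB at -12.5° from the x-axis; with |AB| = 17.2, B = (-9.84, 10.7). ∠ABF = 118.2° gives BF at 49.3° from the x-axis; with |BF| = 25.5, F = (6.79, 30.0). Then |RF| = |F − R| = 30.8.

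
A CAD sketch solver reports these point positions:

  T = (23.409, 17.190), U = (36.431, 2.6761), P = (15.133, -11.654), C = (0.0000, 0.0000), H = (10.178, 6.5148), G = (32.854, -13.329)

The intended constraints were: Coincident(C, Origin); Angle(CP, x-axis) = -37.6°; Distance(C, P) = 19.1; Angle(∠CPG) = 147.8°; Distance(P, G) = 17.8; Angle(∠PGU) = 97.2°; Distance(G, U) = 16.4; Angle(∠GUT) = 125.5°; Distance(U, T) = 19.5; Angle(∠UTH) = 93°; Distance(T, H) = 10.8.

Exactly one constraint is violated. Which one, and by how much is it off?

Distance(T, H) = 10.8 — off by 6.20.

C = (0.00, 0.00) ✓; CP at -37.60° ✓; |CP| = 19.10 ✓; ∠CPG = 147.8° ✓; |PG| = 17.80 ✓; ∠PGU = 97.20° ✓; |GU| = 16.40 ✓; ∠GUT = 125.5° ✓; |UT| = 19.50 ✓; ∠UTH = 93.00° ✓; |TH| = 17.00 ✗.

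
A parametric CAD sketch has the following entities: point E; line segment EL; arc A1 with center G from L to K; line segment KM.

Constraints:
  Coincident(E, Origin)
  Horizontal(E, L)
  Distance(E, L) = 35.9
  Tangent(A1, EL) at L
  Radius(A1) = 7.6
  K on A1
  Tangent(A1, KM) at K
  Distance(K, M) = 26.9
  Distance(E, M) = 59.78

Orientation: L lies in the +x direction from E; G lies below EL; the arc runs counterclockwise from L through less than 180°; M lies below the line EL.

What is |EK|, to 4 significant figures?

33.62

Checks: |GK| = 7.600 ✓; ∠(GK, KM) = 90.00° ✓; |KM| = 26.90 ✓; |EM| = 59.78 ✓.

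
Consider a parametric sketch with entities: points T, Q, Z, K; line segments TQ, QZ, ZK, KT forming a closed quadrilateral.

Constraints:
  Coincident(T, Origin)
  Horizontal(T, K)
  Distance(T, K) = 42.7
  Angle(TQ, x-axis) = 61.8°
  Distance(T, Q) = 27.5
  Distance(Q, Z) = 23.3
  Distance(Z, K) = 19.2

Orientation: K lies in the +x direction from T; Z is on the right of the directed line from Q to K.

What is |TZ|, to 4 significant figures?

24.12

Checks: |QZ| = 23.30 ✓; |ZK| = 19.20 ✓.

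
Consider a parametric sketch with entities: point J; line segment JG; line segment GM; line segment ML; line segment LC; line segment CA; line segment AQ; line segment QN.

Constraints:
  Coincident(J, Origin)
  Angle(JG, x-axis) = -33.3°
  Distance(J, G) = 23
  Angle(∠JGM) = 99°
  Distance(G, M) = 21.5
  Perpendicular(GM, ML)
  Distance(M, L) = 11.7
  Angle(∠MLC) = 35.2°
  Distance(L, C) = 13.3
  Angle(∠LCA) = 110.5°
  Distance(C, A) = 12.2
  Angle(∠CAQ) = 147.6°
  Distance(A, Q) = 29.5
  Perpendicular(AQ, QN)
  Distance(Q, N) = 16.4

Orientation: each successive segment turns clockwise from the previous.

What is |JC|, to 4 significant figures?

27.98

GM is perpendicular to ML, so ML runs at 155.7°; with |ML| = 11.7, L = (-0.2874, -27.41). ∠MLC = 35.2° gives LC at 10.90° from the x-axis; with |LC| = 13.3, C = (12.77, -24.89). Then |JC| = |C − J| = 27.98.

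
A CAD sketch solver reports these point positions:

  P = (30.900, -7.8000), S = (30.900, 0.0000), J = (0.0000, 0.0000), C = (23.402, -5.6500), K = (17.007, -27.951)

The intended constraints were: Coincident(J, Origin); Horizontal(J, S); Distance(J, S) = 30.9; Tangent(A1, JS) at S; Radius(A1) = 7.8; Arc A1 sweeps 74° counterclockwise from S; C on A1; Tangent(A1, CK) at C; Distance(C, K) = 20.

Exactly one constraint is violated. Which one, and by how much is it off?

Distance(C, K) = 20 — off by 3.20.

J = (0.00, 0.00) ✓; J.y = 0.00, S.y = 0.00 ✓; |JS| = 30.90 ✓; ∠(PS, SJ) = 90.00° ✓; |PS| = 7.800 ✓; bearing(P→C) − bearing(P→S) = 74.00° ✓; |PC| = 7.800 ✓; ∠(PC, CK) = 90.00° ✓; |CK| = 23.20 ✗.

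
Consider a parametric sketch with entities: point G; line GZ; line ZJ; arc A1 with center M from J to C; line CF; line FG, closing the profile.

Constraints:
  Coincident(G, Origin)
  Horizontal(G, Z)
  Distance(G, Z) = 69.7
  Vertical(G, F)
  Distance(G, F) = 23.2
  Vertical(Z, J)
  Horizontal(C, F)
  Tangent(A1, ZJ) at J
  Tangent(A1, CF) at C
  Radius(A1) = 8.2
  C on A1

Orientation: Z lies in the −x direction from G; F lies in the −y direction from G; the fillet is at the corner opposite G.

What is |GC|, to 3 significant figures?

65.7

The virtual corner opposite G is at (-69.7, -23.2). Since A1 is tangent to ZJ there, MJ ⟂ ZJ and the tangent condition forces MC to be normal to CF, with radius 8.2, so the center M sits 8.2 in from both sides at M = (-61.5, -15.0). That places the tangent points at J = (-69.7, -15.0) on ZJ and C = (-61.5, -23.2) on CF. Then |GC| = |C − G| = 65.7.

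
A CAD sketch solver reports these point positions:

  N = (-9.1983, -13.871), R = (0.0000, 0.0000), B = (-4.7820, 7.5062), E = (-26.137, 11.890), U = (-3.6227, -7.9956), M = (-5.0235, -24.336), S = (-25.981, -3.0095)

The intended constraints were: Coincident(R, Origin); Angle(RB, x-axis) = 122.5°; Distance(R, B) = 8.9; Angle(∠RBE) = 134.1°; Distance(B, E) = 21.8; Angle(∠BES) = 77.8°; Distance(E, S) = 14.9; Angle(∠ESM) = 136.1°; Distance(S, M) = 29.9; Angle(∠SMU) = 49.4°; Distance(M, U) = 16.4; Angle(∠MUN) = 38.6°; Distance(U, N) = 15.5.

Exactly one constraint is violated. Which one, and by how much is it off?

Distance(U, N) = 15.5 — off by 7.40.

R = (0.00, 0.00) ✓; RB at 122.5° ✓; |RB| = 8.900 ✓; ∠RBE = 134.1° ✓; |BE| = 21.80 ✓; ∠BES = 77.80° ✓; |ES| = 14.90 ✓; ∠ESM = 136.1° ✓; |SM| = 29.90 ✓; ∠SMU = 49.40° ✓; |MU| = 16.40 ✓; ∠MUN = 38.60° ✓; |UN| = 8.100 ✗.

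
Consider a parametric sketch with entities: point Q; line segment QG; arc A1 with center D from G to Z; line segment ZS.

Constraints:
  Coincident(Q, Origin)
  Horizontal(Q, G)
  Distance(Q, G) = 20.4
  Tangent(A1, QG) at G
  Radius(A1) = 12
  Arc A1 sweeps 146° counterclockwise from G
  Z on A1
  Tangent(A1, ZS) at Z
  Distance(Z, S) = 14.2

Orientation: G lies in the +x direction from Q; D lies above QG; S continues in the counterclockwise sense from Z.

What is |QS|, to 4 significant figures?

33.59

Q is at the origin; Q and G share the same y with |QG| = 20.4 and G on the +x side, so G = (20.40, 0.000). Tangency of A1 to QG means the radius DG is perpendicular to QG, so D = G + (0, 12) = (20.40, 12.00). On A1, G sits at bearing -90° from D; a 146° counterclockwise sweep puts Z at bearing 56°, so Z = D + 12.0·(cos 56°, sin 56°) = (27.11, 21.95). Tangency of A1 to ZS means the radius DZ is perpendicular to ZS, so ZS runs along (−sin 56°, cos 56°); with |ZS| = 14.2, S = (15.34, 29.89). Then |QS| = |S − Q| = 33.59.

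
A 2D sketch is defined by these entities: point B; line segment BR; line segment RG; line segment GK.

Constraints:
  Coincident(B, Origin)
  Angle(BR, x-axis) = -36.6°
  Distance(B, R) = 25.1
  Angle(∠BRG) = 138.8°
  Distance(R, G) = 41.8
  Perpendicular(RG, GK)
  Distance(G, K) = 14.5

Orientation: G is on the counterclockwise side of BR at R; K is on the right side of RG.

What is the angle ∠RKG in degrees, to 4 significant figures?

70.87°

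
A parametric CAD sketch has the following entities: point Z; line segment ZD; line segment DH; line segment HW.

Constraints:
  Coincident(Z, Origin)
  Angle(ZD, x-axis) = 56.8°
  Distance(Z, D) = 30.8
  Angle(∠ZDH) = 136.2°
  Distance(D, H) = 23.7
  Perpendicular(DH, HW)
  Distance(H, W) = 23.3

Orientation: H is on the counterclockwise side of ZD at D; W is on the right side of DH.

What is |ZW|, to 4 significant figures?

64.03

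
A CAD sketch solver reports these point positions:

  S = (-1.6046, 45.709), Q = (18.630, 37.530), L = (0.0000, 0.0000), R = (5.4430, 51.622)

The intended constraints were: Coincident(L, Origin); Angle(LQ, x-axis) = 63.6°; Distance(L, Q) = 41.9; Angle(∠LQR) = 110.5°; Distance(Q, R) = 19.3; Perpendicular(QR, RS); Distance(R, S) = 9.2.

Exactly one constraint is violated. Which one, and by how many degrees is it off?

Perpendicular(QR, RS) — off by 3.10°.

L = (0.00, 0.00) ✓; LQ at 63.60° ✓; |LQ| = 41.90 ✓; ∠LQR = 110.5° ✓; |QR| = 19.30 ✓; ∠(QR, RS) = 86.90° ✗; |RS| = 9.200 ✓.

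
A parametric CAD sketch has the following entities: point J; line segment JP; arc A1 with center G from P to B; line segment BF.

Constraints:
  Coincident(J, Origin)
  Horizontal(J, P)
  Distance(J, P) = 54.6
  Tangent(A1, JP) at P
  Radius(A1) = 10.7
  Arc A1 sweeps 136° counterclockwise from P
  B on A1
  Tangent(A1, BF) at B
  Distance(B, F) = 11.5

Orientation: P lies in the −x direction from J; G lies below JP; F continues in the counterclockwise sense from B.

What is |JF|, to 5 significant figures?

59.886

J is at the origin; J and P share the same y with |JP| = 54.6 and P on the −x side, so P = (-54.600, 0.0000). The tangent condition forces GP to be normal to JP, so G = P + (0, -10.7) = (-54.600, -10.700). On A1, P sits at bearing 90° from G; a 136° counterclockwise sweep puts B at bearing 226°, so B = G + 10.7·(cos 226°, sin 226°) = (-62.033, -18.397). A1 meets BF tangentially, so GB is at right angles to BF, so BF runs along (−sin 226°, cos 226°); with |BF| = 11.5, F = (-53.760, -26.386). Then |JF| = |F − J| = 59.886.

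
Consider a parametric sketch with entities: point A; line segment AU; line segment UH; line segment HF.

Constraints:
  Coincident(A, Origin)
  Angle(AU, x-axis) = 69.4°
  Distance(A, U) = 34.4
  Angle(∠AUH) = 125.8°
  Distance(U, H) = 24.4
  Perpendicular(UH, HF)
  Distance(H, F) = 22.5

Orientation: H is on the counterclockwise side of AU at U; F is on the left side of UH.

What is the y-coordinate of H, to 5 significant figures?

52.524

A is at the origin; AU runs at 69.4° with length 34.4, so U = 34.4·(cos 69.4°, sin 69.4°) = (12.103, 32.200). ∠AUH = 125.8°, so UH runs at 69.4° + (180° − 125.8°) = 123.60° from the x-axis; with |UH| = 24.4, H = U + 24.4·(cos 123.60°, sin 123.60°) = (-1.3994, 52.524). So H.y = 52.524.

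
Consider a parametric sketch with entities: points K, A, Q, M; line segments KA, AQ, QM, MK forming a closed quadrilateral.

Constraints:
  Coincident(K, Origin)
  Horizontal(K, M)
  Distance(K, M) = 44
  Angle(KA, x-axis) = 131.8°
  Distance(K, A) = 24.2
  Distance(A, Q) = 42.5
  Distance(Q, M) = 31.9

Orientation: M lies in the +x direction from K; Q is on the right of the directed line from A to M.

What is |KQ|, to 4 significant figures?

18.43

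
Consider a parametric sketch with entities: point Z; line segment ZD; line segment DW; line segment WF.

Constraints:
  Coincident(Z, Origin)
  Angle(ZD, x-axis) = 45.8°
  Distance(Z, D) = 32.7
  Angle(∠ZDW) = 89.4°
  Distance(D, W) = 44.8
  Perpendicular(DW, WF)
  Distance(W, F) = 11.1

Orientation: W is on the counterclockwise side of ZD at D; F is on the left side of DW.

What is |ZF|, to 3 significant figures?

49.4

Z is at the origin; ZD runs at 45.8° with length 32.7, so D = 32.7·(cos 45.8°, sin 45.8°) = (22.8, 23.4). ∠ZDW = 89.4°, so DW runs at 45.8° + (180° − 89.4°) = 136° from the x-axis; with |DW| = 44.8, W = D + 44.8·(cos 136°, sin 136°) = (-9.65, 54.3). The perpendicularity gives WF at right angles to DW; with |WF| = 11.1 on the left of DW, F = W + 11.1·(-0.690, -0.724) = (-17.3, 46.3). Then |ZF| = |F − Z| = 49.4.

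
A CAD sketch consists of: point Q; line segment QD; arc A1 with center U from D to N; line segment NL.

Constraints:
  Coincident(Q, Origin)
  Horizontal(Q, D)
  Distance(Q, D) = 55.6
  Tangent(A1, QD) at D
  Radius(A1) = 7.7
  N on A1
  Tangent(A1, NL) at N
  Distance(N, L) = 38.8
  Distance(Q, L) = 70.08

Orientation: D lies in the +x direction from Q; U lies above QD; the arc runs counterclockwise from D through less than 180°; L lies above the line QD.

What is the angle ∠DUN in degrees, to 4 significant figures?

106.6°

Q is at the origin; QD is horizontal with |QD| = 55.6 and D on the +x side, so D = (55.60, 0.000). Tangency of A1 to QD means the radius UD is perpendicular to QD, so U = D + (0, 7.7) = (55.60, 7.700). Since UN ⟂ NL (tangency), |UL| = √(7.7² + 38.8²) = 39.56 regardless of where N sits on A1. So L lies on both circle(Q, 70.08) and circle(U, 39.56); the above-QD intersection is L = (51.91, 47.08). N is the foot of the tangent from L: N = (62.98, 9.897).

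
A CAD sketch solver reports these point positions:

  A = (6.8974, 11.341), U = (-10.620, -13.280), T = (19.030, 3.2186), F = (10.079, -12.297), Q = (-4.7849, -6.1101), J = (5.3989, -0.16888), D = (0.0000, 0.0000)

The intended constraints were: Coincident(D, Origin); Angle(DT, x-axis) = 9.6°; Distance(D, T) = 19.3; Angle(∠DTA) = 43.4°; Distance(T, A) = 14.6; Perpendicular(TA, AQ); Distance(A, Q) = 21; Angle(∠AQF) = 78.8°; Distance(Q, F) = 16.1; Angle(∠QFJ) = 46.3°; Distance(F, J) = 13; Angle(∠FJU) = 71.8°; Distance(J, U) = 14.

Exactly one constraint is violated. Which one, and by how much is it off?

Distance(J, U) = 14 — off by 6.70.

D = (0.00, 0.00) ✓; DT at 9.600° ✓; |DT| = 19.30 ✓; ∠DTA = 43.40° ✓; |TA| = 14.60 ✓; ∠(TA, AQ) = 90.00° ✓; |AQ| = 21.00 ✓; ∠AQF = 78.80° ✓; |QF| = 16.10 ✓; ∠QFJ = 46.30° ✓; |FJ| = 13.00 ✓; ∠FJU = 71.80° ✓; |JU| = 20.70 ✗.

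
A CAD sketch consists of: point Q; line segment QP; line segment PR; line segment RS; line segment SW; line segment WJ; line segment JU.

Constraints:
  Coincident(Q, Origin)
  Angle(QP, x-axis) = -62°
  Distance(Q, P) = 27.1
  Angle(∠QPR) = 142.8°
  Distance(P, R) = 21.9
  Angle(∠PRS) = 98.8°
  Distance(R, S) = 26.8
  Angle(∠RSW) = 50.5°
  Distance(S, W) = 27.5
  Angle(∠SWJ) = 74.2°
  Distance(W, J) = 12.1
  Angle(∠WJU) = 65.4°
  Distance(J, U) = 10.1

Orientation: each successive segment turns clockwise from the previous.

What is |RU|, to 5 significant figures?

15.592

Q is at the origin; QP runs at -62.0° with length 27.1, so P = (12.723, -23.928). ∠QPR = 142.8° gives PR at -99.200° from the x-axis; with |PR| = 21.9, R = (9.2213, -45.546). ∠PRS = 98.8° gives RS at 179.60° from the x-axis; with |RS| = 26.8, S = (-17.578, -45.359). ∠RSW = 50.5° gives SW at 50.100° from the x-axis; with |SW| = 27.5, W = (0.061799, -24.262). ∠SWJ = 74.2° gives WJ at -55.700° from the x-axis; with |WJ| = 12.1, J = (6.8805, -34.258). ∠WJU = 65.4° gives JU at -170.30° from the x-axis; with |JU| = 10.1, U = (-3.0751, -35.960). Then |RU| = |U − R| = 15.592.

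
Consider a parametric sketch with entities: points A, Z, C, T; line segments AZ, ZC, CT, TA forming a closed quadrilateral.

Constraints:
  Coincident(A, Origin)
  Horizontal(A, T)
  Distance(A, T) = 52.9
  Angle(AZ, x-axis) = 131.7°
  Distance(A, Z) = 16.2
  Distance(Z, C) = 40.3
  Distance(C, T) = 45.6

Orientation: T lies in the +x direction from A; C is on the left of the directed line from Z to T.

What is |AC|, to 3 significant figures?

41.2

Checks: A = (0.00, 0.00) ✓; |ZC| = 40.30 ✓; |CT| = 45.60 ✓.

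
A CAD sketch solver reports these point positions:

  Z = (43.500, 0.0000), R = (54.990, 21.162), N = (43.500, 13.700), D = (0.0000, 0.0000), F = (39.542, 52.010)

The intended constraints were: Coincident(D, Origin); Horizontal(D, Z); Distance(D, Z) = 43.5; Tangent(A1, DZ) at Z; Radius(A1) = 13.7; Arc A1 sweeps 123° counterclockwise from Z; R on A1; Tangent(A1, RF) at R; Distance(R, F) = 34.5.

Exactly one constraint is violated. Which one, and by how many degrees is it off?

Tangent(A1, RF) at R — off by 6.40°.

D = (0.00, 0.00) ✓; D.y = 0.00, Z.y = 0.00 ✓; |DZ| = 43.50 ✓; ∠(NZ, ZD) = 90.00° ✓; |NZ| = 13.70 ✓; bearing(N→R) − bearing(N→Z) = 123.0° ✓; |NR| = 13.70 ✓; ∠(NR, RF) = 96.40° ✗; |RF| = 34.50 ✓.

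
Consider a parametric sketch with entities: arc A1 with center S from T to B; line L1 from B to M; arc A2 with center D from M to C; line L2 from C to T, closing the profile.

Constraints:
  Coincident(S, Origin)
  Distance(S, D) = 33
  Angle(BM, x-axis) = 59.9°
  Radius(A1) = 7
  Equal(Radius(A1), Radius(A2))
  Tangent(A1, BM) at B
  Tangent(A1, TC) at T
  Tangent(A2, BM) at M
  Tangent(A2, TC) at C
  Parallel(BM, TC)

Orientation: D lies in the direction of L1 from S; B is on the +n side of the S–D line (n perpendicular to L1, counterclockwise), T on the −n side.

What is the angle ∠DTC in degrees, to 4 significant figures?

11.98°

The slot axis is L1's direction at 59.9°, so u = (cos 59.9°, sin 59.9°) = (0.5015, 0.8652) and n = (−sin 59.9°, cos 59.9°) = (-0.8652, 0.5015). S is at the origin and D lies 33.0 along u from S, so D = 33.0·u = (16.55, 28.55). Tangency of A1 to both parallel lines with radius 7.0 puts B and T at S ± 7.0·n: B = (-6.056, 3.511), T = (6.056, -3.511). Equal radii place M and C the same way about D: M = D + 7.0·n = (10.49, 32.06), C = D − 7.0·n = (22.61, 25.04). Then cos ∠DTC = TD·TC / (|TD||TC|), giving 11.98°.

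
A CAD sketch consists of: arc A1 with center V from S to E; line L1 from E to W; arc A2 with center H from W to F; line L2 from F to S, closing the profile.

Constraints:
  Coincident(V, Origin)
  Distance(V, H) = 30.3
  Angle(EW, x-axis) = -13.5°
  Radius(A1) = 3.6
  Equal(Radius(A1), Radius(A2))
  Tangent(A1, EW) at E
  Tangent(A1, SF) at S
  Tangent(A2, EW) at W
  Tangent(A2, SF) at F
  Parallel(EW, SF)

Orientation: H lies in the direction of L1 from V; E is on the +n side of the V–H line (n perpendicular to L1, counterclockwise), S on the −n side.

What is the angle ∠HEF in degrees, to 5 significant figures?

6.5913°

The slot axis is L1's direction at -13.5°, so u = (cos -13.5°, sin -13.5°) = (0.97237, -0.23345) and n = (−sin -13.5°, cos -13.5°) = (0.23345, 0.97237). V is at the origin and H lies 30.3 along u from V, so H = 30.3·u = (29.463, -7.0734). Tangency of A1 to both parallel lines with radius 3.6 puts E and S at V ± 3.6·n: E = (0.84040, 3.5005), S = (-0.84040, -3.5005). Equal radii place W and F the same way about H: W = H + 3.6·n = (30.303, -3.5729), F = H − 3.6·n = (28.622, -10.574). Then cos ∠HEF = EH·EF / (|EH||EF|), giving 6.5913°.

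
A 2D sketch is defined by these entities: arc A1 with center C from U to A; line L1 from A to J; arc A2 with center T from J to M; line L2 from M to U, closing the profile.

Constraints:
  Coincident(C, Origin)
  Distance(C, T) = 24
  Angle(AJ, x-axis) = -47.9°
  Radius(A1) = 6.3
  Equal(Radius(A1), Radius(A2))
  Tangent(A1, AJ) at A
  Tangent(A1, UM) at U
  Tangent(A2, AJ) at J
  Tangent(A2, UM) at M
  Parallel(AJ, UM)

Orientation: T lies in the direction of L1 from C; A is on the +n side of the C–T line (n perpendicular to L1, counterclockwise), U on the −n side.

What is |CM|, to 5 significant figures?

24.813

The slot axis is L1's direction at -47.9°, so u = (cos -47.9°, sin -47.9°) = (0.67043, -0.74198) and n = (−sin -47.9°, cos -47.9°) = (0.74198, 0.67043). C is at the origin and T lies 24.0 along u from C, so T = 24.0·u = (16.090, -17.807). Tangency of A1 to both parallel lines with radius 6.3 puts A and U at C ± 6.3·n: A = (4.6744, 4.2237), U = (-4.6744, -4.2237). Equal radii place J and M the same way about T: J = T + 6.3·n = (20.765, -13.584), M = T − 6.3·n = (11.416, -22.031). Then |CM| = |M − C| = 24.813.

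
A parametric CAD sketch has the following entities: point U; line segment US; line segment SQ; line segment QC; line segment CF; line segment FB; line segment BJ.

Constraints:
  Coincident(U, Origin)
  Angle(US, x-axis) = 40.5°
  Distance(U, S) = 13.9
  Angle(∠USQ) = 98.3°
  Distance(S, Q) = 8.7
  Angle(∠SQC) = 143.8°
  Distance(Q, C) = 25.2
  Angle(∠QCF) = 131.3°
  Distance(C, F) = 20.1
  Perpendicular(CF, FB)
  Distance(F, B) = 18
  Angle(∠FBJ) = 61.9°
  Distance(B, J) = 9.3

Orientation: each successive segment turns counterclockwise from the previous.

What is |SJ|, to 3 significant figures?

32.5

The perpendicularity gives FB at right angles to CF, so FB runs at -62.9°; with |FB| = 18.0, B = (-27.2, 0.486). ∠FBJ = 61.9° gives BJ at 55.2° from the x-axis; with |BJ| = 9.3, J = (-21.9, 8.12). Then |SJ| = |J − S| = 32.5.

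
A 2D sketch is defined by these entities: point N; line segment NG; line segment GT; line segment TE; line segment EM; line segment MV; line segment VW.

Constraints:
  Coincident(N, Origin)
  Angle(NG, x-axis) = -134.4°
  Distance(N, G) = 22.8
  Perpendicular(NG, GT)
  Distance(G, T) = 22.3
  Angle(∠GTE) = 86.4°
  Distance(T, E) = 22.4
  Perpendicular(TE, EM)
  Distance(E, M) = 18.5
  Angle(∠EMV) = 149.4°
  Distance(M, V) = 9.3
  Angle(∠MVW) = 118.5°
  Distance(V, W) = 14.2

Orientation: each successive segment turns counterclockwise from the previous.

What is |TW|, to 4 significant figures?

26.22

∠EMV = 149.4° gives MV at 169.8° from the x-axis; with |MV| = 9.3, V = (-8.540, -1.201). ∠MVW = 118.5° gives VW at -128.7° from the x-axis; with |VW| = 14.2, W = (-17.42, -12.28). Then |TW| = |W − T| = 26.22.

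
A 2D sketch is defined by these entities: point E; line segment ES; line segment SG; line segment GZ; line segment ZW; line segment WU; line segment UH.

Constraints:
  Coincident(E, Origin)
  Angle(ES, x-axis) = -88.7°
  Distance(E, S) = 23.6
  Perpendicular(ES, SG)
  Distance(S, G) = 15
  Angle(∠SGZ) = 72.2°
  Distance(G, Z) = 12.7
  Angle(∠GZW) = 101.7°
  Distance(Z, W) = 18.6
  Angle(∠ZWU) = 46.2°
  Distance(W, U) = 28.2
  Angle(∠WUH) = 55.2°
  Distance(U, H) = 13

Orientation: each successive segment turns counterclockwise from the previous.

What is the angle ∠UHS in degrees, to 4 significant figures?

67.06°

E is at the origin; ES runs at -88.7° with length 23.6, so S = (0.5354, -23.59). The perpendicularity gives SG at right angles to ES, so SG runs at 1.300°; with |SG| = 15.0, G = (15.53, -23.25). ∠SGZ = 72.2° gives GZ at 109.1° from the x-axis; with |GZ| = 12.7, Z = (11.38, -11.25). ∠GZW = 101.7° gives ZW at -172.6° from the x-axis; with |ZW| = 18.6, W = (-7.069, -13.65). ∠ZWU = 46.2° gives WU at -38.80° from the x-axis; with |WU| = 28.2, U = (14.91, -31.32). ∠WUH = 55.2° gives UH at 86.00° from the x-axis; with |UH| = 13.0, H = (15.81, -18.35). Then cos ∠UHS = HU·HS / (|HU||HS|), giving 67.06°.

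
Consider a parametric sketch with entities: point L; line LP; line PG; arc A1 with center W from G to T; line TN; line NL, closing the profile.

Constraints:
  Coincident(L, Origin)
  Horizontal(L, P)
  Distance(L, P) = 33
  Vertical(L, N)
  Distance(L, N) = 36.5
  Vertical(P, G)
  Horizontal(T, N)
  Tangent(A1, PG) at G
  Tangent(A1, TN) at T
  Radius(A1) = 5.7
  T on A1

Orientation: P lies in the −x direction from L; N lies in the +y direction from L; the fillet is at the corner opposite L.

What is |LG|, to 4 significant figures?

45.14

L is at the origin; LP is horizontal with |LP| = 33.0 and P on the −x side, so P = (-33.00, 0.000). LN is vertical with |LN| = 36.5 and N on the +y side, so N = (0.000, 36.50). The virtual corner opposite L is at (-33.00, 36.50). Since A1 is tangent to PG there, WG ⟂ PG and A1 meets TN tangentially, so WT is at right angles to TN, with radius 5.7, so the center W sits 5.7 in from both sides at W = (-27.30, 30.80). That places the tangent points at G = (-33.00, 30.80) on PG and T = (-27.30, 36.50) on TN. Then |LG| = |G − L| = 45.14.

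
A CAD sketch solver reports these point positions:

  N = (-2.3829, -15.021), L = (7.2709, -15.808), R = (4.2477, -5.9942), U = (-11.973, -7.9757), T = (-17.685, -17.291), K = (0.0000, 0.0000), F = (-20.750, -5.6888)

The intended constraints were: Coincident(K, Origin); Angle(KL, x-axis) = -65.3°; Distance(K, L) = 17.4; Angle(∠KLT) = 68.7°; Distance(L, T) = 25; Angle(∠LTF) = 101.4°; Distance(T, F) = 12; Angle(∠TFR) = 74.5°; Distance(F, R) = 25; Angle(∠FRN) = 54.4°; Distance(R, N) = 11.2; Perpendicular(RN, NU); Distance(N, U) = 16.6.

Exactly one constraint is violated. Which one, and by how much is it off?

Distance(N, U) = 16.6 — off by 4.70.

K = (0.00, 0.00) ✓; KL at -65.30° ✓; |KL| = 17.40 ✓; ∠KLT = 68.70° ✓; |LT| = 25.00 ✓; ∠LTF = 101.4° ✓; |TF| = 12.00 ✓; ∠TFR = 74.50° ✓; |FR| = 25.00 ✓; ∠FRN = 54.40° ✓; |RN| = 11.20 ✓; ∠(RN, NU) = 90.00° ✓; |NU| = 11.90 ✗.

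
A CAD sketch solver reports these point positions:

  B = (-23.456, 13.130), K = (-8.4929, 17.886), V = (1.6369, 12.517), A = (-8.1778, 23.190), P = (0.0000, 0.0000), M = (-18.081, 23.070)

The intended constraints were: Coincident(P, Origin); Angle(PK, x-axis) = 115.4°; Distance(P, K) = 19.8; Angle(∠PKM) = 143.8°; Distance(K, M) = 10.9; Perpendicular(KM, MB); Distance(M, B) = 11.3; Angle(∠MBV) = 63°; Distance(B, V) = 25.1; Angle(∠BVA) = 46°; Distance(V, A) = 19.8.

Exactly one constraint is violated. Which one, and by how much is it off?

Distance(V, A) = 19.8 — off by 5.30.

P = (0.00, 0.00) ✓; PK at 115.4° ✓; |PK| = 19.80 ✓; ∠PKM = 143.8° ✓; |KM| = 10.90 ✓; ∠(KM, MB) = 90.00° ✓; |MB| = 11.30 ✓; ∠MBV = 63.00° ✓; |BV| = 25.10 ✓; ∠BVA = 46.00° ✓; |VA| = 14.50 ✗.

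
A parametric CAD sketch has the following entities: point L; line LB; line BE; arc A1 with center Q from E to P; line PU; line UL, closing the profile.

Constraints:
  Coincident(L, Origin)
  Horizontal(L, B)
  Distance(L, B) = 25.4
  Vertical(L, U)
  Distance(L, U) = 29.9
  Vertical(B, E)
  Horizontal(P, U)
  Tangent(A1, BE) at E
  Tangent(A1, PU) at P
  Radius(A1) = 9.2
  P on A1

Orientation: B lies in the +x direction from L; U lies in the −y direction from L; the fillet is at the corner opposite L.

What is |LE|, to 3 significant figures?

32.8

The virtual corner opposite L is at (25.4, -29.9). Since A1 is tangent to BE there, QE ⟂ BE and the tangent condition forces QP to be normal to PU, with radius 9.2, so the center Q sits 9.2 in from both sides at Q = (16.2, -20.7). That places the tangent points at E = (25.4, -20.7) on BE and P = (16.2, -29.9) on PU. Then |LE| = |E − L| = 32.8.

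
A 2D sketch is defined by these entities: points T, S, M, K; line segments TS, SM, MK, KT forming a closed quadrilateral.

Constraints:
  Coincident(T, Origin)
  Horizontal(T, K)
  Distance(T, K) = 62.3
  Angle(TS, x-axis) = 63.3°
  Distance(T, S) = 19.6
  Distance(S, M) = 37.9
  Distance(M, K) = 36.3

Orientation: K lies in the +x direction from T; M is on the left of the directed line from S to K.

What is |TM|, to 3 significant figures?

54.1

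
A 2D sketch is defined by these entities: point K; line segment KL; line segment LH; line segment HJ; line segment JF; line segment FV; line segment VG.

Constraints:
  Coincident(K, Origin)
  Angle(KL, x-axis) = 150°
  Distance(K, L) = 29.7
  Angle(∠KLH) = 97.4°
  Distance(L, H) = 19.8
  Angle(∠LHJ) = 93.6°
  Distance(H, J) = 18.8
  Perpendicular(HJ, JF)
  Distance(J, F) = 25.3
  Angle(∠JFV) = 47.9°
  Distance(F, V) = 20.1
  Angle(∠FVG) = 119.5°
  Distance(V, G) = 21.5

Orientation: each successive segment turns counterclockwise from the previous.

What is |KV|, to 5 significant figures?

27.609

K is at the origin; KL runs at 150.0° with length 29.7, so L = (-25.721, 14.850). ∠KLH = 97.4° gives LH at -127.40° from the x-axis; with |LH| = 19.8, H = (-37.747, -0.87941). ∠LHJ = 93.6° gives HJ at -41.000° from the x-axis; with |HJ| = 18.8, J = (-23.558, -13.213). HJ ⟂ JF, so JF runs at 49.000°; with |JF| = 25.3, F = (-6.9602, 5.8808). ∠JFV = 47.9° gives FV at -178.90° from the x-axis; with |FV| = 20.1, V = (-27.056, 5.4950). Then |KV| = |V − K| = 27.609.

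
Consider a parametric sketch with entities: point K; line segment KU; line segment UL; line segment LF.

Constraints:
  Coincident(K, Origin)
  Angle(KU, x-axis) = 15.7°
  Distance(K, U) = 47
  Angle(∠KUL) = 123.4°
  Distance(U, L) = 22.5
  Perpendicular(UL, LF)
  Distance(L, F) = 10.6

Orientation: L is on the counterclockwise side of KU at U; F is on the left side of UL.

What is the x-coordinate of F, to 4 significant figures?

41.99

K is at the origin; KU runs at 15.7° with length 47.0, so U = 47.0·(cos 15.7°, sin 15.7°) = (45.25, 12.72). ∠KUL = 123.4°, so UL runs at 15.7° + (180° − 123.4°) = 72.30° from the x-axis; with |UL| = 22.5, L = U + 22.5·(cos 72.30°, sin 72.30°) = (52.09, 34.15). UL is perpendicular to LF; with |LF| = 10.6 on the left of UL, F = L + 10.6·(-0.9527, 0.3040) = (41.99, 37.38). So F.x = 41.99.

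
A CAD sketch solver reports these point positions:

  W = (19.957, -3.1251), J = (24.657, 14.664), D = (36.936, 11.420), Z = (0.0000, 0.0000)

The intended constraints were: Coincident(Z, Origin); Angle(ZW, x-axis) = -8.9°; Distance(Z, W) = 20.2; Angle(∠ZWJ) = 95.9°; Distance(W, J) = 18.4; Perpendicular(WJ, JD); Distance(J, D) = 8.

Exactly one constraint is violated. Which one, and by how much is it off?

Distance(J, D) = 8 — off by 4.70.

Z = (0.00, 0.00) ✓; ZW at -8.900° ✓; |ZW| = 20.20 ✓; ∠ZWJ = 95.90° ✓; |WJ| = 18.40 ✓; ∠(WJ, JD) = 90.00° ✓; |JD| = 12.70 ✗.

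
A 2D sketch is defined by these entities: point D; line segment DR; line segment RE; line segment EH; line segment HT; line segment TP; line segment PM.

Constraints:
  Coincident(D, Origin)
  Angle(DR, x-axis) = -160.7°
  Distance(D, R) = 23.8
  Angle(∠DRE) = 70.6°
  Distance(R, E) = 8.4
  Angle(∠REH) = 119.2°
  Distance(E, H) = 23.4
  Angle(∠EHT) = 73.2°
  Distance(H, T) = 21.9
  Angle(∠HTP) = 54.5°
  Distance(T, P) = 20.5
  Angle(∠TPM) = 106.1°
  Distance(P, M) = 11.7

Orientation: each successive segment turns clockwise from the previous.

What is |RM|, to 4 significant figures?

19.65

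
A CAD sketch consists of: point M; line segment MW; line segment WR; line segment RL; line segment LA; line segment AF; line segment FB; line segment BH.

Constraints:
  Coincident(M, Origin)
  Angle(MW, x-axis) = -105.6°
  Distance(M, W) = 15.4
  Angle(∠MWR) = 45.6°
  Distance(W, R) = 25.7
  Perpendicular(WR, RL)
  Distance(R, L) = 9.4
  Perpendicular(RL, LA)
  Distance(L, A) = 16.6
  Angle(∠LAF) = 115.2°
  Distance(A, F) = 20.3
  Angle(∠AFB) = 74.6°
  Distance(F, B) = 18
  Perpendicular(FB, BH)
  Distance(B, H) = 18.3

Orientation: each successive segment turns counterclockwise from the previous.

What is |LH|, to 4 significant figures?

5.553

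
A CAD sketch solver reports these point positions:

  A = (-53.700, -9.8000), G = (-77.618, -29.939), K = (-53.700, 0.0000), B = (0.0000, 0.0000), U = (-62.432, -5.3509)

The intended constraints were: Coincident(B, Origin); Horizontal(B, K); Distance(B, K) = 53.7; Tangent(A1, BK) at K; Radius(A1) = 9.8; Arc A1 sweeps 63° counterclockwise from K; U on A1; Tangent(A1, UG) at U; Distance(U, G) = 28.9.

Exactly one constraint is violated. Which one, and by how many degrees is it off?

Tangent(A1, UG) at U — off by 4.70°.

B = (0.00, 0.00) ✓; B.y = 0.00, K.y = 0.00 ✓; |BK| = 53.70 ✓; ∠(AK, KB) = 90.00° ✓; |AK| = 9.800 ✓; bearing(A→U) − bearing(A→K) = 63.00° ✓; |AU| = 9.800 ✓; ∠(AU, UG) = 94.70° ✗; |UG| = 28.90 ✓.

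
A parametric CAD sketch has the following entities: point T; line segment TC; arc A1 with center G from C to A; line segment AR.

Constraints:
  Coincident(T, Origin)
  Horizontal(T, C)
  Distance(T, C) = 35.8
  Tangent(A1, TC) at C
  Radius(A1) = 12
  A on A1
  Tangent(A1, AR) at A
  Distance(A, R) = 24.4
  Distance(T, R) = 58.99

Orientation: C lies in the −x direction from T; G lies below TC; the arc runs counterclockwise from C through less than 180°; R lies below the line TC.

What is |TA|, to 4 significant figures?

49.50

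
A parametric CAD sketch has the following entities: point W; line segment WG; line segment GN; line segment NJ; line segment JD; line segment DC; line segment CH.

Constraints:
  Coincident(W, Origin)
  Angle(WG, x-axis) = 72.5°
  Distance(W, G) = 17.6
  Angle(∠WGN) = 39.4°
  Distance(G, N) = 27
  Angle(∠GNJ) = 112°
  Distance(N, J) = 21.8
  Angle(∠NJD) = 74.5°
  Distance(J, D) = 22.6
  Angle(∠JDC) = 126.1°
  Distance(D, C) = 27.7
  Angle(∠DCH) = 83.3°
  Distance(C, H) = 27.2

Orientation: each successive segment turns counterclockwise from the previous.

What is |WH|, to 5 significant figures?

24.855

W is at the origin; WG runs at 72.5° with length 17.6, so G = (5.2924, 16.785). ∠WGN = 39.4° gives GN at -146.90° from the x-axis; with |GN| = 27.0, N = (-17.326, 2.0407). ∠GNJ = 112.0° gives NJ at -78.900° from the x-axis; with |NJ| = 21.8, J = (-13.129, -19.352). ∠NJD = 74.5° gives JD at 26.600° from the x-axis; with |JD| = 22.6, D = (7.0789, -9.2322). ∠JDC = 126.1° gives DC at 80.500° from the x-axis; with |DC| = 27.7, C = (11.651, 18.088). ∠DCH = 83.3° gives CH at 177.20° from the x-axis; with |CH| = 27.2, H = (-15.517, 19.417). Then |WH| = |H − W| = 24.855.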